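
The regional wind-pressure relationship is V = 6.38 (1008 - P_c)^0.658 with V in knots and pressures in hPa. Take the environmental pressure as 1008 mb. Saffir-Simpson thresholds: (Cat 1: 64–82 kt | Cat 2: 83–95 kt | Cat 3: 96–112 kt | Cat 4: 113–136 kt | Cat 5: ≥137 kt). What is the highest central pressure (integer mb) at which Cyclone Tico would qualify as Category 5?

Category 5 begins at V = 137 kt.
Required ΔP = (137/6.38)^(1/0.658) = 21.473^1.520 ≈ 105.72 mb.
P_c ≤ 1008 − 105.72 = 902.28, so the highest integer P_c is 902 mb.

902 mb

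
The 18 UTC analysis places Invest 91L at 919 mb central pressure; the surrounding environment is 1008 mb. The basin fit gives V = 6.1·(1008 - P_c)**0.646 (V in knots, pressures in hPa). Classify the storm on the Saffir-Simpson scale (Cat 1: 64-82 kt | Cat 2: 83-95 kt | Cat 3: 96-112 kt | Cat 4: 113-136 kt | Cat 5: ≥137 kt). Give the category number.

3

ΔP = 1008 − 919 = 89 mb.
V ≈ 6.1 × 89^0.646 = 6.1 × 18.17 ≈ 111 kt.
111 kt falls in the Category 3 band.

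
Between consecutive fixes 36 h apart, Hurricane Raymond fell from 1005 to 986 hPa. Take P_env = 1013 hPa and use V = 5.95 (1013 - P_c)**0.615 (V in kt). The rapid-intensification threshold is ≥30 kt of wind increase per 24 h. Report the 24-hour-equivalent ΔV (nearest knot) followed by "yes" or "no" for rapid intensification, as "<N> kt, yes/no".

16 kt, no

V₁: ΔP = 8, V ≈ 5.95 × 8^0.615 ≈ 21.38 kt.
V₂: ΔP = 27, V ≈ 5.95 × 27^0.615 ≈ 45.17 kt.
ΔV over 36 h = 23.79 kt → 24 h equivalent = 23.79 × 24/36 ≈ 15.86 kt.
16 kt < 30 kt ⇒ not rapid intensification.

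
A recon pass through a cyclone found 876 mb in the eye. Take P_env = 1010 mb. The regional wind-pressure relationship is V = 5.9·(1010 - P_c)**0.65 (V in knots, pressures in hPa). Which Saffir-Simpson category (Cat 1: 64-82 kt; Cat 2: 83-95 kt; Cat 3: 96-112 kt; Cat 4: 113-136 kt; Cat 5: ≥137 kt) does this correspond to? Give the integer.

ΔP = 1010 − 876 = 134 mb.
V ≈ 5.9 × 134^0.65 = 5.9 × 24.13 ≈ 142 kt.
142 kt falls in the Category 5 band.

5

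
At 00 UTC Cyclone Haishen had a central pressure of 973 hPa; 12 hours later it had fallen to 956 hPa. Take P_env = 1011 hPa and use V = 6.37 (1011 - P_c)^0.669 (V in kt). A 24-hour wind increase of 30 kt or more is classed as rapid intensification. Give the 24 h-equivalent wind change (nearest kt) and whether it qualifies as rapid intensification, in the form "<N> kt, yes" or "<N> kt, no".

41 kt, yes

V₁: ΔP = 38, V ≈ 6.37 × 38^0.669 ≈ 72.61 kt.
V₂: ΔP = 55, V ≈ 6.37 × 55^0.669 ≈ 92.99 kt.
ΔV over 12 h = 20.38 kt → 24 h equivalent = 20.38 × 24/12 ≈ 40.76 kt.
41 kt ≥ 30 kt ⇒ rapid intensification.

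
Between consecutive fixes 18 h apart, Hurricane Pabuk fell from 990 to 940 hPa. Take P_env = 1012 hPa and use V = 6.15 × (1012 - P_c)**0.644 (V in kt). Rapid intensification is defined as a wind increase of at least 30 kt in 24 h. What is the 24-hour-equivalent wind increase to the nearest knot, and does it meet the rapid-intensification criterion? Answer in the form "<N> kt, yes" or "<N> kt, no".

69 kt, yes

V₁: ΔP = 22, V ≈ 6.15 × 22^0.644 ≈ 45.02 kt.
V₂: ΔP = 72, V ≈ 6.15 × 72^0.644 ≈ 96.60 kt.
ΔV over 18 h = 51.58 kt → 24 h equivalent = 51.58 × 24/18 ≈ 68.77 kt.
69 kt ≥ 30 kt ⇒ rapid intensification.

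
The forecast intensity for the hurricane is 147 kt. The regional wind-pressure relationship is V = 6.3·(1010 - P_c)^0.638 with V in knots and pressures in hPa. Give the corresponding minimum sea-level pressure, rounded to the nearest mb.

ΔP = (V / 6.3)^(1/0.638) = (147/6.3)^1.567.
147/6.3 = 23.333; 23.333^1.567 ≈ 139.37 mb.
P_c = 1010 − 139.37 = 870.63 ≈ 871 mb.

871 mb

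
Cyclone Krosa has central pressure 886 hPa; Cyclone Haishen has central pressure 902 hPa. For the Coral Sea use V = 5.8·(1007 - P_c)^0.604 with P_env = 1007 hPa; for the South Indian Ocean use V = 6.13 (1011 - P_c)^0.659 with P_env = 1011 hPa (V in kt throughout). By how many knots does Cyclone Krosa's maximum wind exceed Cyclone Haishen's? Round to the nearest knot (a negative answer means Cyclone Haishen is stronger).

-30 kt

Cyclone Krosa: ΔP = 121; V ≈ 5.8 × 121^0.604 ≈ 105.06 kt.
Cyclone Haishen: ΔP = 109; V ≈ 6.13 × 109^0.659 ≈ 134.93 kt.
Difference ≈ 105.06 − 134.93 = -29.87 → -30 kt.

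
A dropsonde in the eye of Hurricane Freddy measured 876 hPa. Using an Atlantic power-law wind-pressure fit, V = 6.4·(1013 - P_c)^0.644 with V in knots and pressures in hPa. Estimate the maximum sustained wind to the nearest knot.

152 kt

ΔP = 1013 − 876 = 137 hPa.
137^0.644 ≈ 23.771.
V ≈ 6.4 × 23.771 ≈ 152.1 kt.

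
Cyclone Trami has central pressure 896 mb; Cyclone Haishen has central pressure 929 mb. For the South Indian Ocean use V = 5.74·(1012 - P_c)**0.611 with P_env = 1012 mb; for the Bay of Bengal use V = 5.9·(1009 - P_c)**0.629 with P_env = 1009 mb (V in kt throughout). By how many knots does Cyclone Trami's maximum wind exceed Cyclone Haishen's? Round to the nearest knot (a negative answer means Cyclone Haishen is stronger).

Cyclone Trami: ΔP = 116; V ≈ 5.74 × 116^0.611 ≈ 104.78 kt.
Cyclone Haishen: ΔP = 80; V ≈ 5.9 × 80^0.629 ≈ 92.87 kt.
Difference ≈ 104.78 − 92.87 = 11.91 → 12 kt.

12 kt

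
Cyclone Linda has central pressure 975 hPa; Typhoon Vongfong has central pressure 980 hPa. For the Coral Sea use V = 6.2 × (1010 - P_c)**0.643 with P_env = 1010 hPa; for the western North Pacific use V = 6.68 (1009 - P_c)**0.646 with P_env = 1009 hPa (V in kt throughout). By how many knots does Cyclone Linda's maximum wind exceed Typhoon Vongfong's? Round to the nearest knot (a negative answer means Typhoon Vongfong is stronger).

2 kt

Cyclone Linda: ΔP = 35; V ≈ 6.2 × 35^0.643 ≈ 60.99 kt.
Typhoon Vongfong: ΔP = 29; V ≈ 6.68 × 29^0.646 ≈ 58.81 kt.
Difference ≈ 60.99 − 58.81 = 2.18 → 2 kt.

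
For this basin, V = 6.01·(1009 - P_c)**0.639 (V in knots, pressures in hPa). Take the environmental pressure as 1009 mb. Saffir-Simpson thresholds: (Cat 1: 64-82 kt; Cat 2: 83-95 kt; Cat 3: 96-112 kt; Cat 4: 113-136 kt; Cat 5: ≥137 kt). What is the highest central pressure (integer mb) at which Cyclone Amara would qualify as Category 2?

Category 2 begins at V = 83 kt.
Required ΔP = (83/6.01)^(1/0.639) = 13.810^1.565 ≈ 60.86 mb.
P_c ≤ 1009 − 60.86 = 948.14, so the highest integer P_c is 948 mb.

948 mb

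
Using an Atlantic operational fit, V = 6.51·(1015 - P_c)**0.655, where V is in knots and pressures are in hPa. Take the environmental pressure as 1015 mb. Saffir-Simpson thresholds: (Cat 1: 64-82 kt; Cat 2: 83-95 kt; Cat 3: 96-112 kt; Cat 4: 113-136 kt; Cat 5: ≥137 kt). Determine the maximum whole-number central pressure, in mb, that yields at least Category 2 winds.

966 mb

Category 2 begins at V = 83 kt.
Required ΔP = (83/6.51)^(1/0.655) = 12.750^1.527 ≈ 48.73 mb.
P_c ≤ 1015 − 48.73 = 966.27, so the highest integer P_c is 966 mb.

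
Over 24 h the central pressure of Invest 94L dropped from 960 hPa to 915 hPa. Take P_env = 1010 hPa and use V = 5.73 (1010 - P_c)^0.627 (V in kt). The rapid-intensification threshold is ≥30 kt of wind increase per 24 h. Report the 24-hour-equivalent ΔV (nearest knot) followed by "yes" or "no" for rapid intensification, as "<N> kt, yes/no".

V₁: ΔP = 50, V ≈ 5.73 × 50^0.627 ≈ 66.59 kt.
V₂: ΔP = 95, V ≈ 5.73 × 95^0.627 ≈ 99.58 kt.
ΔV over 24 h = 32.99 kt → 24 h equivalent = 32.99 × 24/24 ≈ 32.99 kt.
33 kt ≥ 30 kt ⇒ rapid intensification.

33 kt, yes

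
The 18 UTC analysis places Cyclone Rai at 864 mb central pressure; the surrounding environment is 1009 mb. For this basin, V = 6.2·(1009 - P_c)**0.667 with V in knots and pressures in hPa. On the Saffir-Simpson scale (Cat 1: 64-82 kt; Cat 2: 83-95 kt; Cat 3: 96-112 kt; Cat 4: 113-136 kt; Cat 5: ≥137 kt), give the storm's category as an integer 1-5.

5

ΔP = 1009 − 864 = 145 mb.
V ≈ 6.2 × 145^0.667 = 6.2 × 27.65 ≈ 171 kt.
171 kt falls in the Category 5 band.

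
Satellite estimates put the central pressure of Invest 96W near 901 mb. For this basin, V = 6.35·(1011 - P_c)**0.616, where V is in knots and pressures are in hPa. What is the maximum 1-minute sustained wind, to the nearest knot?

ΔP = 1011 − 901 = 110 mb.
110^0.616 ≈ 18.092.
V ≈ 6.35 × 18.092 ≈ 114.9 kt.

115 kt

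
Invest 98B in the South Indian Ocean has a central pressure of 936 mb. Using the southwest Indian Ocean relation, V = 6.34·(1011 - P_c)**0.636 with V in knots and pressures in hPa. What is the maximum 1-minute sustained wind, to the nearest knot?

ΔP = 1011 − 936 = 75 mb.
75^0.636 ≈ 15.579.
V ≈ 6.34 × 15.579 ≈ 98.8 kt.

99 kt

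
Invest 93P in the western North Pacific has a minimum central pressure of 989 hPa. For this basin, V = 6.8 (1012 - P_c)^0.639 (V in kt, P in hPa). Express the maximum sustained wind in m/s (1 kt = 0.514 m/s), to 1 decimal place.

25.9 m/s

ΔP = 1012 − 989 = 23 hPa.
V ≈ 6.8 × 23^0.639 = 6.8 × 7.416 ≈ 50.426 kt.
50.426 × 0.514 ≈ 25.92 m/s → 25.9 m/s.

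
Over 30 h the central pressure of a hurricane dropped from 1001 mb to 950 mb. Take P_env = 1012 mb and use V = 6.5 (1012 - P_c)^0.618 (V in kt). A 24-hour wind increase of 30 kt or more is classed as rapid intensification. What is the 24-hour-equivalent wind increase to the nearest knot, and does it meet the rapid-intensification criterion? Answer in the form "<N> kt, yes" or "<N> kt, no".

V₁: ΔP = 11, V ≈ 6.5 × 11^0.618 ≈ 28.61 kt.
V₂: ΔP = 62, V ≈ 6.5 × 62^0.618 ≈ 83.29 kt.
ΔV over 30 h = 54.68 kt → 24 h equivalent = 54.68 × 24/30 ≈ 43.74 kt.
44 kt ≥ 30 kt ⇒ rapid intensification.

44 kt, yes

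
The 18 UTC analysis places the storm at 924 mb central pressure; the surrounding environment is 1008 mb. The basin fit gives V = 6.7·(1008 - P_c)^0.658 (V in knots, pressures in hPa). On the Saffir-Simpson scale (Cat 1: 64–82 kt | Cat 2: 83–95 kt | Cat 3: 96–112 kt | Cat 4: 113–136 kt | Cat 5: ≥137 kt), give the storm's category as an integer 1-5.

4

ΔP = 1008 − 924 = 84 mb.
V ≈ 6.7 × 84^0.658 = 6.7 × 18.46 ≈ 124 kt.
124 kt falls in the Category 4 band.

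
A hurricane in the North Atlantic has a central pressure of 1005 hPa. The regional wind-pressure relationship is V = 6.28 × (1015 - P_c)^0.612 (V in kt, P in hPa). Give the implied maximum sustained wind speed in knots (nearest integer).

26 kt

ΔP = 1015 − 1005 = 10 hPa.
10^0.612 ≈ 4.093.
V ≈ 6.28 × 4.093 ≈ 25.7 kt.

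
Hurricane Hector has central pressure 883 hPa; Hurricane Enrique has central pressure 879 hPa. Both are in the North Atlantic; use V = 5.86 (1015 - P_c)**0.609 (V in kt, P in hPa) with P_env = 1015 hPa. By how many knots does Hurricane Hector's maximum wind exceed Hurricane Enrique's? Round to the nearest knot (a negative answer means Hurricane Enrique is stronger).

-2 kt

Hurricane Hector: ΔP = 132; V ≈ 5.86 × 132^0.609 ≈ 114.64 kt.
Hurricane Enrique: ΔP = 136; V ≈ 5.86 × 136^0.609 ≈ 116.74 kt.
Difference ≈ 114.64 − 116.74 = -2.10 → -2 kt.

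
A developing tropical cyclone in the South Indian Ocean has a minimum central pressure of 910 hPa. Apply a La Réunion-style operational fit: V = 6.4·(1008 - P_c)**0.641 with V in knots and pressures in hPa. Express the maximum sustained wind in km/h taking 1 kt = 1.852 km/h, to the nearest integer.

224 km/h

ΔP = 1008 − 910 = 98 hPa.
V ≈ 6.4 × 98^0.641 = 6.4 × 18.896 ≈ 120.936 kt.
120.936 × 1.852 ≈ 223.97 km/h → 224 km/h.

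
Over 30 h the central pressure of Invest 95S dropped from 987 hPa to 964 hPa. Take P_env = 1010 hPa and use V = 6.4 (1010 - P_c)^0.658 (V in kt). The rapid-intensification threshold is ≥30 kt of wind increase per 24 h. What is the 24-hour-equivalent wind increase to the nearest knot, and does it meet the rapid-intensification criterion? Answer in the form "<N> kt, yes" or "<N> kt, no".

V₁: ΔP = 23, V ≈ 6.4 × 23^0.658 ≈ 50.37 kt.
V₂: ΔP = 46, V ≈ 6.4 × 46^0.658 ≈ 79.48 kt.
ΔV over 30 h = 29.11 kt → 24 h equivalent = 29.11 × 24/30 ≈ 23.29 kt.
23 kt < 30 kt ⇒ not rapid intensification.

23 kt, no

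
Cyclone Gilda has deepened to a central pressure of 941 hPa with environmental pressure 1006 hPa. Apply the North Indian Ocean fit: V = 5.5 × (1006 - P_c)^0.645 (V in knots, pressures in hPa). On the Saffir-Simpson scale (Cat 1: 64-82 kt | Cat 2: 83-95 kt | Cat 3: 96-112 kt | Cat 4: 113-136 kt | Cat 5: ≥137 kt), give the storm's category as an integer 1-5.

ΔP = 1006 − 941 = 65 hPa.
V ≈ 5.5 × 65^0.645 = 5.5 × 14.77 ≈ 81 kt.
81 kt falls in the Category 1 band.

1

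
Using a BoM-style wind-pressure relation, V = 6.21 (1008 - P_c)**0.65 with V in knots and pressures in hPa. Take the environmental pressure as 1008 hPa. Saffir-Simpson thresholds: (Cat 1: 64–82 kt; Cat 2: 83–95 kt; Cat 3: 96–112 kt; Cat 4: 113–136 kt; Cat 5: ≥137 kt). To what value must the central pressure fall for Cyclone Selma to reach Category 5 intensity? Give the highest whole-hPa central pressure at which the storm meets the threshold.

Category 5 begins at V = 137 kt.
Required ΔP = (137/6.21)^(1/0.65) = 22.061^1.538 ≈ 116.71 hPa.
P_c ≤ 1008 − 116.71 = 891.29, so the highest integer P_c is 891 hPa.

891 hPa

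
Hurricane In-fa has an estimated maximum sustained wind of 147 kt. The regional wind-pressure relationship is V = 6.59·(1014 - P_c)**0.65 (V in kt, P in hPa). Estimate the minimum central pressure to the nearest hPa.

ΔP = (V / 6.59)^(1/0.65) = (147/6.59)^1.538.
147/6.59 = 22.307; 22.307^1.538 ≈ 118.72 hPa.
P_c = 1014 − 118.72 = 895.28 ≈ 895 hPa.

895 hPa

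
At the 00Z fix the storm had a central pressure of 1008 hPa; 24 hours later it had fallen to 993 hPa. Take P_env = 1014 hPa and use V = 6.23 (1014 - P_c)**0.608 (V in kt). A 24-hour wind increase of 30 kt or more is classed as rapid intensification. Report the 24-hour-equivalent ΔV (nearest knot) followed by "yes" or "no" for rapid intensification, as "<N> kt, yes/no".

21 kt, no

V₁: ΔP = 6, V ≈ 6.23 × 6^0.608 ≈ 18.52 kt.
V₂: ΔP = 21, V ≈ 6.23 × 21^0.608 ≈ 39.66 kt.
ΔV over 24 h = 21.14 kt → 24 h equivalent = 21.14 × 24/24 ≈ 21.14 kt.
21 kt < 30 kt ⇒ not rapid intensification.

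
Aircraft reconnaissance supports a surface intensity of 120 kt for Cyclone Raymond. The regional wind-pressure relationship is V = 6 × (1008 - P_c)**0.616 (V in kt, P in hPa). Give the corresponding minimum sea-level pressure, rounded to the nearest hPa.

ΔP = (V / 6)^(1/0.616) = (120/6)^1.623.
120/6 = 20.000; 20.000^1.623 ≈ 129.44 hPa.
P_c = 1008 − 129.44 = 878.56 ≈ 879 hPa.

879 hPa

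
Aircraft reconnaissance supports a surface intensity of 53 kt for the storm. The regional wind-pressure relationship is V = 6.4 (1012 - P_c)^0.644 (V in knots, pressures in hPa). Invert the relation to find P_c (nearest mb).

ΔP = (V / 6.4)^(1/0.644) = (53/6.4)^1.553.
53/6.4 = 8.281; 8.281^1.553 ≈ 26.64 mb.
P_c = 1012 − 26.64 = 985.36 ≈ 985 mb.

985 mb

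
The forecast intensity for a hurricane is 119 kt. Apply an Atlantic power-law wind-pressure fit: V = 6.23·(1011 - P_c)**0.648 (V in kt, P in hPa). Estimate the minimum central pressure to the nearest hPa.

ΔP = (V / 6.23)^(1/0.648) = (119/6.23)^1.543.
119/6.23 = 19.101; 19.101^1.543 ≈ 94.83 hPa.
P_c = 1011 − 94.83 = 916.17 ≈ 916 hPa.

916 hPa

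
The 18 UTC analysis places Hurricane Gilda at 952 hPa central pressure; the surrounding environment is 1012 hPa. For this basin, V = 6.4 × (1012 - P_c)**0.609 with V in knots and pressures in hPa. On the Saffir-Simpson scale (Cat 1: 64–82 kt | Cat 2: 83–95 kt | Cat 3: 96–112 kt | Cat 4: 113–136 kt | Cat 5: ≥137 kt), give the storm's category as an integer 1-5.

ΔP = 1012 − 952 = 60 hPa.
V ≈ 6.4 × 60^0.609 = 6.4 × 12.10 ≈ 77 kt.
77 kt falls in the Category 1 band.

1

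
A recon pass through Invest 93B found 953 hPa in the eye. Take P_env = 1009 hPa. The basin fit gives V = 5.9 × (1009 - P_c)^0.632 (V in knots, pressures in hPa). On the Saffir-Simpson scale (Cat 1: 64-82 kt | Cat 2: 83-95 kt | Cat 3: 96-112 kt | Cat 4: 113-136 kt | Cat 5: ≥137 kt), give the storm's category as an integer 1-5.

1

ΔP = 1009 − 953 = 56 hPa.
V ≈ 5.9 × 56^0.632 = 5.9 × 12.73 ≈ 75 kt.
75 kt falls in the Category 1 band.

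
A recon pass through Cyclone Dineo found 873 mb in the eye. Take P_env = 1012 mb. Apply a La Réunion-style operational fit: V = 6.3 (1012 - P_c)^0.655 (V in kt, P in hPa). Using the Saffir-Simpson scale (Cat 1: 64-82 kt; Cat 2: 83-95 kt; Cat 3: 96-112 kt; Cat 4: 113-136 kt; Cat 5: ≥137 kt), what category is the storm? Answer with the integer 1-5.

5

ΔP = 1012 − 873 = 139 mb.
V ≈ 6.3 × 139^0.655 = 6.3 × 25.33 ≈ 160 kt.
160 kt falls in the Category 5 band.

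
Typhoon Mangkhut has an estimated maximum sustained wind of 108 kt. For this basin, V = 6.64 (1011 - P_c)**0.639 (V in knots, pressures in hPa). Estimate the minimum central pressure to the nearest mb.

932 mb

ΔP = (V / 6.64)^(1/0.639) = (108/6.64)^1.565.
108/6.64 = 16.265; 16.265^1.565 ≈ 78.62 mb.
P_c = 1011 − 78.62 = 932.38 ≈ 932 mb.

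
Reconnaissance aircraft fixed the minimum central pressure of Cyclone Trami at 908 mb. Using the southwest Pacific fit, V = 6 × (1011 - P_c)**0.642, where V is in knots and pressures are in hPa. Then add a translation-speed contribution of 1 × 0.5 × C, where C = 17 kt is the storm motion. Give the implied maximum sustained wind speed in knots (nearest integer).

ΔP = 1011 − 908 = 103 mb.
103^0.642 ≈ 19.599.
V ≈ 6 × 19.599 ≈ 117.6 kt.
Translation term: 1 × 0.5 × 17 = 8.5 kt.
Corrected V ≈ 126.1 kt → 126 kt.

126 kt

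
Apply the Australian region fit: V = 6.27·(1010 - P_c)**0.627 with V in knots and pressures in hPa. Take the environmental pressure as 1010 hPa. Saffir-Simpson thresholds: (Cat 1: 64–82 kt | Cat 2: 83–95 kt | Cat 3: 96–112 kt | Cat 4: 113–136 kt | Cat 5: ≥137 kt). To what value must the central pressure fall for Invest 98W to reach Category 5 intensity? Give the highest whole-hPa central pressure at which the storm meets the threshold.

873 hPa

Category 5 begins at V = 137 kt.
Required ΔP = (137/6.27)^(1/0.627) = 21.850^1.595 ≈ 136.86 hPa.
P_c ≤ 1010 − 136.86 = 873.14, so the highest integer P_c is 873 hPa.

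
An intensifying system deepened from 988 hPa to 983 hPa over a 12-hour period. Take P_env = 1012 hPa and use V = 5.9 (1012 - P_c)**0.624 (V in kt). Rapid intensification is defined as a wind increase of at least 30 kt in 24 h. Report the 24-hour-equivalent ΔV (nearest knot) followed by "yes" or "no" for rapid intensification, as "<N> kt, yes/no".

V₁: ΔP = 24, V ≈ 5.9 × 24^0.624 ≈ 42.87 kt.
V₂: ΔP = 29, V ≈ 5.9 × 29^0.624 ≈ 48.24 kt.
ΔV over 12 h = 5.37 kt → 24 h equivalent = 5.37 × 24/12 ≈ 10.74 kt.
11 kt < 30 kt ⇒ not rapid intensification.

11 kt, no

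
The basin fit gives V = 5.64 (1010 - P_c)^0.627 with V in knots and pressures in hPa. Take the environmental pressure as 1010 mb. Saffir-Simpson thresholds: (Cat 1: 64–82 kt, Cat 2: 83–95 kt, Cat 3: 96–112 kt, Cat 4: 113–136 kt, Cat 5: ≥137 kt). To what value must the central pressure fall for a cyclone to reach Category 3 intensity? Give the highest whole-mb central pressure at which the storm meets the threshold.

918 mb

Category 3 begins at V = 96 kt.
Required ΔP = (96/5.64)^(1/0.627) = 17.021^1.595 ≈ 91.90 mb.
P_c ≤ 1010 − 91.90 = 918.10, so the highest integer P_c is 918 mb.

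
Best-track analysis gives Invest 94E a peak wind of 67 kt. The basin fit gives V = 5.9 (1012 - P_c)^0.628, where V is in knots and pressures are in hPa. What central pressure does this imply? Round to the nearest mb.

964 mb

ΔP = (V / 5.9)^(1/0.628) = (67/5.9)^1.592.
67/5.9 = 11.356; 11.356^1.592 ≈ 47.90 mb.
P_c = 1012 − 47.90 = 964.10 ≈ 964 mb.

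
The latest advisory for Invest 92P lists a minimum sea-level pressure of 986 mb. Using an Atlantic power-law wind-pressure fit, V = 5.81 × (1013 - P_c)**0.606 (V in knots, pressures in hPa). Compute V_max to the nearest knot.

ΔP = 1013 − 986 = 27 mb.
27^0.606 ≈ 7.369.
V ≈ 5.81 × 7.369 ≈ 42.8 kt.

43 kt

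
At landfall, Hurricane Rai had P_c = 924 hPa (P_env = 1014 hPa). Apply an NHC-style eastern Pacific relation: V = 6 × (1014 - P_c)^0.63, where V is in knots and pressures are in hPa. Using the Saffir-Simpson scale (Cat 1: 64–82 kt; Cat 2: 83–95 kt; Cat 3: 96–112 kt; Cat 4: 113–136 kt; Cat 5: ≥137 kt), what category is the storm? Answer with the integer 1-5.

3

ΔP = 1014 − 924 = 90 hPa.
V ≈ 6 × 90^0.63 = 6 × 17.03 ≈ 102 kt.
102 kt falls in the Category 3 band.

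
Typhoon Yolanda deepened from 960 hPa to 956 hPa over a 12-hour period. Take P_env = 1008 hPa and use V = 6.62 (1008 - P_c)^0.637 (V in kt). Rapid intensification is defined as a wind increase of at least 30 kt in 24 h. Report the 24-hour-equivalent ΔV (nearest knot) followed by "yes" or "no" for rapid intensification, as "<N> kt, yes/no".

8 kt, no

V₁: ΔP = 48, V ≈ 6.62 × 48^0.637 ≈ 77.95 kt.
V₂: ΔP = 52, V ≈ 6.62 × 52^0.637 ≈ 82.03 kt.
ΔV over 12 h = 4.08 kt → 24 h equivalent = 4.08 × 24/12 ≈ 8.16 kt.
8 kt < 30 kt ⇒ not rapid intensification.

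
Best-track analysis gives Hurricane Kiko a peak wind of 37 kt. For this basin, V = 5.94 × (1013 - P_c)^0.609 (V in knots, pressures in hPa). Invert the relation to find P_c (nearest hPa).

993 hPa

ΔP = (V / 5.94)^(1/0.609) = (37/5.94)^1.642.
37/5.94 = 6.229; 6.229^1.642 ≈ 20.16 hPa.
P_c = 1013 − 20.16 = 992.84 ≈ 993 hPa.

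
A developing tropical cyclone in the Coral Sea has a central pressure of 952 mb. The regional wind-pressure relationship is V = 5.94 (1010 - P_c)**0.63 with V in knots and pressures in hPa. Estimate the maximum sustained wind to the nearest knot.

77 kt

ΔP = 1010 − 952 = 58 mb.
58^0.63 ≈ 12.911.
V ≈ 5.94 × 12.911 ≈ 76.7 kt.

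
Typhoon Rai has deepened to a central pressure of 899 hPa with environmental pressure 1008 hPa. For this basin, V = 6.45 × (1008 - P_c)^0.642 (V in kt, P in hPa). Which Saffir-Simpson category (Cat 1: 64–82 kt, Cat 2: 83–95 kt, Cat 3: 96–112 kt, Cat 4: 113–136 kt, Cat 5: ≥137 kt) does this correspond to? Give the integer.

ΔP = 1008 − 899 = 109 hPa.
V ≈ 6.45 × 109^0.642 = 6.45 × 20.32 ≈ 131 kt.
131 kt falls in the Category 4 band.

4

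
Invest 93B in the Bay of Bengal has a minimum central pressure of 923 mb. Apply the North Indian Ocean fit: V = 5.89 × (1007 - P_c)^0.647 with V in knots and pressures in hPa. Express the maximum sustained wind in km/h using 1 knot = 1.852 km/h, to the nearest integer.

ΔP = 1007 − 923 = 84 mb.
V ≈ 5.89 × 84^0.647 = 5.89 × 17.580 ≈ 103.544 kt.
103.544 × 1.852 ≈ 191.76 km/h → 192 km/h.

192 km/h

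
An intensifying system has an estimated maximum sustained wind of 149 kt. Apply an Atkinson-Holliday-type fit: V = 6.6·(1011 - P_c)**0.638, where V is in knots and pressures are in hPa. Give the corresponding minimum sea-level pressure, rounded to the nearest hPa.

ΔP = (V / 6.6)^(1/0.638) = (149/6.6)^1.567.
149/6.6 = 22.576; 22.576^1.567 ≈ 132.34 hPa.
P_c = 1011 − 132.34 = 878.66 ≈ 879 hPa.

879 hPa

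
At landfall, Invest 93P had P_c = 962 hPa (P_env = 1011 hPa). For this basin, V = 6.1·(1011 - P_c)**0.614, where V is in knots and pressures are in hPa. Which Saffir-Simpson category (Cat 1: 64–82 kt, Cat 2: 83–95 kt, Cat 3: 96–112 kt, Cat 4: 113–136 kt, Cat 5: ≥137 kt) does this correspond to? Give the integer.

1

ΔP = 1011 − 962 = 49 hPa.
V ≈ 6.1 × 49^0.614 = 6.1 × 10.91 ≈ 67 kt.
67 kt falls in the Category 1 band.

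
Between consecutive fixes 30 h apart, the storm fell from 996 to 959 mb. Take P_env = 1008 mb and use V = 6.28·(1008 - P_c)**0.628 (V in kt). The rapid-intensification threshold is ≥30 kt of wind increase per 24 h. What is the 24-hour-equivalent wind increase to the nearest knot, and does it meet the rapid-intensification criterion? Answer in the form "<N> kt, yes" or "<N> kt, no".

V₁: ΔP = 12, V ≈ 6.28 × 12^0.628 ≈ 29.90 kt.
V₂: ΔP = 49, V ≈ 6.28 × 49^0.628 ≈ 72.34 kt.
ΔV over 30 h = 42.44 kt → 24 h equivalent = 42.44 × 24/30 ≈ 33.95 kt.
34 kt ≥ 30 kt ⇒ rapid intensification.

34 kt, yes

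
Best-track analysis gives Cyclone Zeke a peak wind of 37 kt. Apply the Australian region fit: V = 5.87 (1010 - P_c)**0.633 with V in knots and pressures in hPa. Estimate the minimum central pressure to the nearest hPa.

992 hPa

ΔP = (V / 5.87)^(1/0.633) = (37/5.87)^1.580.
37/5.87 = 6.303; 6.303^1.580 ≈ 18.33 hPa.
P_c = 1010 − 18.33 = 991.67 ≈ 992 hPa.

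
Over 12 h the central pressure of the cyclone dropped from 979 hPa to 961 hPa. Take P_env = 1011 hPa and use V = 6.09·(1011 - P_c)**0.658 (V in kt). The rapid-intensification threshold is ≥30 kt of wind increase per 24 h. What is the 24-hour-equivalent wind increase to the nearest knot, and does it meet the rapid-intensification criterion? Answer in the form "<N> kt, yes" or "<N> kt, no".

41 kt, yes

V₁: ΔP = 32, V ≈ 6.09 × 32^0.658 ≈ 59.57 kt.
V₂: ΔP = 50, V ≈ 6.09 × 50^0.658 ≈ 79.90 kt.
ΔV over 12 h = 20.33 kt → 24 h equivalent = 20.33 × 24/12 ≈ 40.66 kt.
41 kt ≥ 30 kt ⇒ rapid intensification.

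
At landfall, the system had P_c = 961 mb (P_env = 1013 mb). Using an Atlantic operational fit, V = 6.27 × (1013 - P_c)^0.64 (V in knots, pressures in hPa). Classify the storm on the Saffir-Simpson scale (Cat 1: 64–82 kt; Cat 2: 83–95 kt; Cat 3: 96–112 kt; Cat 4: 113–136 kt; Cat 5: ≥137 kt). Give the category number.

ΔP = 1013 − 961 = 52 mb.
V ≈ 6.27 × 52^0.64 = 6.27 × 12.54 ≈ 79 kt.
79 kt falls in the Category 1 band.

1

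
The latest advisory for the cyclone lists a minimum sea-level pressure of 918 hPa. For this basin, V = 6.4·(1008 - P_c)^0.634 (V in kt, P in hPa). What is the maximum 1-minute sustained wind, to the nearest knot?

111 kt

ΔP = 1008 − 918 = 90 hPa.
90^0.634 ≈ 17.338.
V ≈ 6.4 × 17.338 ≈ 111.0 kt.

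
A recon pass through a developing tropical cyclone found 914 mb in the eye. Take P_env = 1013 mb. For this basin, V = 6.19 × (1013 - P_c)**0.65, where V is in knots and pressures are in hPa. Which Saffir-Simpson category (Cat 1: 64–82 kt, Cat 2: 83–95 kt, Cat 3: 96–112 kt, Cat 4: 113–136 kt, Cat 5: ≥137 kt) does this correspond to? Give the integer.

ΔP = 1013 − 914 = 99 mb.
V ≈ 6.19 × 99^0.65 = 6.19 × 19.82 ≈ 123 kt.
123 kt falls in the Category 4 band.

4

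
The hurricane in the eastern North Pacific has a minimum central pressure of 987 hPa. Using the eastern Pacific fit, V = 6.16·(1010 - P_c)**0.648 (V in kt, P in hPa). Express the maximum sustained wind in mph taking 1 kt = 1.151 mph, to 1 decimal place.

ΔP = 1010 − 987 = 23 hPa.
V ≈ 6.16 × 23^0.648 = 6.16 × 7.628 ≈ 46.987 kt.
46.987 × 1.151 ≈ 54.08 mph → 54.1 mph.

54.1 mph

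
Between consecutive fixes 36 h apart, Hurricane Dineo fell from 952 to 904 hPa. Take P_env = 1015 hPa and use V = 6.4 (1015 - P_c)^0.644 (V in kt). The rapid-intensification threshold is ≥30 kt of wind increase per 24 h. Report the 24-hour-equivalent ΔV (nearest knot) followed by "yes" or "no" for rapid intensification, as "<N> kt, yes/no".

V₁: ΔP = 63, V ≈ 6.4 × 63^0.644 ≈ 92.25 kt.
V₂: ΔP = 111, V ≈ 6.4 × 111^0.644 ≈ 132.85 kt.
ΔV over 36 h = 40.60 kt → 24 h equivalent = 40.60 × 24/36 ≈ 27.07 kt.
27 kt < 30 kt ⇒ not rapid intensification.

27 kt, no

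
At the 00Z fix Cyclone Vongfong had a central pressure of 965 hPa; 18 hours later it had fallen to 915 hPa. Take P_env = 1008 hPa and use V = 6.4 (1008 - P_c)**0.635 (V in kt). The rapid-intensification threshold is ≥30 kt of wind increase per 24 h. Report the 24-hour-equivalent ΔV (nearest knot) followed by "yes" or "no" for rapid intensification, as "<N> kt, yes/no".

V₁: ΔP = 43, V ≈ 6.4 × 43^0.635 ≈ 69.73 kt.
V₂: ΔP = 93, V ≈ 6.4 × 93^0.635 ≈ 113.81 kt.
ΔV over 18 h = 44.08 kt → 24 h equivalent = 44.08 × 24/18 ≈ 58.77 kt.
59 kt ≥ 30 kt ⇒ rapid intensification.

59 kt, yes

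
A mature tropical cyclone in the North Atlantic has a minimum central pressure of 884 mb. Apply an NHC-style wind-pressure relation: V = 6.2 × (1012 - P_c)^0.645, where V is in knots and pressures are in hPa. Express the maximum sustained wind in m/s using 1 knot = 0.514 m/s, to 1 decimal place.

72.9 m/s

ΔP = 1012 − 884 = 128 mb.
V ≈ 6.2 × 128^0.645 = 6.2 × 22.864 ≈ 141.756 kt.
141.756 × 0.514 ≈ 72.86 m/s → 72.9 m/s.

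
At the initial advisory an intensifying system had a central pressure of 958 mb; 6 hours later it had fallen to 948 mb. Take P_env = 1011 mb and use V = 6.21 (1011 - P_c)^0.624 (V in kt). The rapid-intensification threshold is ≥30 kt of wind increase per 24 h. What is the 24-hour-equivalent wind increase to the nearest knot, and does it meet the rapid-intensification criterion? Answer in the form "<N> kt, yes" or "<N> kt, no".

34 kt, yes

V₁: ΔP = 53, V ≈ 6.21 × 53^0.624 ≈ 73.97 kt.
V₂: ΔP = 63, V ≈ 6.21 × 63^0.624 ≈ 82.39 kt.
ΔV over 6 h = 8.42 kt → 24 h equivalent = 8.42 × 24/6 ≈ 33.68 kt.
34 kt ≥ 30 kt ⇒ rapid intensification.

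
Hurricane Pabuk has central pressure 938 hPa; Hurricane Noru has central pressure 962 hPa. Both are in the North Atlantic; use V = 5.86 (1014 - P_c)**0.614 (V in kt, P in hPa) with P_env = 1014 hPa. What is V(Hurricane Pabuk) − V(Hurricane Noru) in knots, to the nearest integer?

Hurricane Pabuk: ΔP = 76; V ≈ 5.86 × 76^0.614 ≈ 83.70 kt.
Hurricane Noru: ΔP = 52; V ≈ 5.86 × 52^0.614 ≈ 66.30 kt.
Difference ≈ 83.70 − 66.30 = 17.40 → 17 kt.

17 kt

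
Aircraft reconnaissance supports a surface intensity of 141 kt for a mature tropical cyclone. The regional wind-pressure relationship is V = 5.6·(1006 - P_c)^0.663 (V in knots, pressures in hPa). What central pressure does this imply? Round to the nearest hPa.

876 hPa

ΔP = (V / 5.6)^(1/0.663) = (141/5.6)^1.508.
141/5.6 = 25.179; 25.179^1.508 ≈ 129.77 hPa.
P_c = 1006 − 129.77 = 876.23 ≈ 876 hPa.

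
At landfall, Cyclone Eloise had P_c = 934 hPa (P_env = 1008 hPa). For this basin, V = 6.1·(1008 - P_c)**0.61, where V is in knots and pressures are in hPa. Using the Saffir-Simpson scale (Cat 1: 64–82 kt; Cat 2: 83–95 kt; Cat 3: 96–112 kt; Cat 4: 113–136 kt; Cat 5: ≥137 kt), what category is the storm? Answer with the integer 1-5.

ΔP = 1008 − 934 = 74 hPa.
V ≈ 6.1 × 74^0.61 = 6.1 × 13.81 ≈ 84 kt.
84 kt falls in the Category 2 band.

2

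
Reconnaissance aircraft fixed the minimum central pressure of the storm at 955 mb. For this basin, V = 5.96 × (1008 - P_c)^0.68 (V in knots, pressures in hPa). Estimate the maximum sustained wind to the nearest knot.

89 kt

ΔP = 1008 − 955 = 53 mb.
53^0.68 ≈ 14.877.
V ≈ 5.96 × 14.877 ≈ 88.7 kt.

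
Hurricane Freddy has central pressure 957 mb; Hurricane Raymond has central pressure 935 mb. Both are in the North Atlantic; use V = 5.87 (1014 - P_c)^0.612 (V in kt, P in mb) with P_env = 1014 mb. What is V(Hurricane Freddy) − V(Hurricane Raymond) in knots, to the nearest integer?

-15 kt

Hurricane Freddy: ΔP = 57; V ≈ 5.87 × 57^0.612 ≈ 69.70 kt.
Hurricane Raymond: ΔP = 79; V ≈ 5.87 × 79^0.612 ≈ 85.11 kt.
Difference ≈ 69.70 − 85.11 = -15.41 → -15 kt.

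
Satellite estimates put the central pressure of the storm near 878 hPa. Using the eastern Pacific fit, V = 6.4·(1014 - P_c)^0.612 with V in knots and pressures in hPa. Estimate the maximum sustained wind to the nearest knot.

129 kt

ΔP = 1014 − 878 = 136 hPa.
136^0.612 ≈ 20.217.
V ≈ 6.4 × 20.217 ≈ 129.4 kt.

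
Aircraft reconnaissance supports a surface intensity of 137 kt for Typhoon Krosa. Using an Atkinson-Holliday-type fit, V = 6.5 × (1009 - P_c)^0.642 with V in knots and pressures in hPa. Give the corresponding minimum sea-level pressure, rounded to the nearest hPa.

894 hPa

ΔP = (V / 6.5)^(1/0.642) = (137/6.5)^1.558.
137/6.5 = 21.077; 21.077^1.558 ≈ 115.35 hPa.
P_c = 1009 − 115.35 = 893.65 ≈ 894 hPa.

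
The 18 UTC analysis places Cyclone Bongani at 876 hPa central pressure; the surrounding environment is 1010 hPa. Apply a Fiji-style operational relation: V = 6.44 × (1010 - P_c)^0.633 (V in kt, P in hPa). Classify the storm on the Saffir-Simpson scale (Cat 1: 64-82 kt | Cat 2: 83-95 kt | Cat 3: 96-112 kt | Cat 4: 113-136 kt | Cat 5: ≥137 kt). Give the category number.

5

ΔP = 1010 − 876 = 134 hPa.
V ≈ 6.44 × 134^0.633 = 6.44 × 22.21 ≈ 143 kt.
143 kt falls in the Category 5 band.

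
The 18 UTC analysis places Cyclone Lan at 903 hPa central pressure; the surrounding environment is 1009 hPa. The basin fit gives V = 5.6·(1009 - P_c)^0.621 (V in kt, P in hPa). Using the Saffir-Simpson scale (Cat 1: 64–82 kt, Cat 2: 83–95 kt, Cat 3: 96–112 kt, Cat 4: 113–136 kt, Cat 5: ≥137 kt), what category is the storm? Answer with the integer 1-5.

ΔP = 1009 − 903 = 106 hPa.
V ≈ 5.6 × 106^0.621 = 5.6 × 18.10 ≈ 101 kt.
101 kt falls in the Category 3 band.

3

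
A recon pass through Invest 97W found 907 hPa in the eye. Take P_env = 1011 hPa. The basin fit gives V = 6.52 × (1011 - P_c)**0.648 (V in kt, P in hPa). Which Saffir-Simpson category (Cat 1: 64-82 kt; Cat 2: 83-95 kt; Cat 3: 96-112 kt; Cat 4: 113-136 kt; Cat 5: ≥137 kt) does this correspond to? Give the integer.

ΔP = 1011 − 907 = 104 hPa.
V ≈ 6.52 × 104^0.648 = 6.52 × 20.28 ≈ 132 kt.
132 kt falls in the Category 4 band.

4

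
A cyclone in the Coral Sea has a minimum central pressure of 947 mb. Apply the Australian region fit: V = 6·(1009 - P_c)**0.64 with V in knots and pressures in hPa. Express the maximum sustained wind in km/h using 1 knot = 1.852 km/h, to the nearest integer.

ΔP = 1009 − 947 = 62 mb.
V ≈ 6 × 62^0.64 = 6 × 14.032 ≈ 84.194 kt.
84.194 × 1.852 ≈ 155.93 km/h → 156 km/h.

156 km/h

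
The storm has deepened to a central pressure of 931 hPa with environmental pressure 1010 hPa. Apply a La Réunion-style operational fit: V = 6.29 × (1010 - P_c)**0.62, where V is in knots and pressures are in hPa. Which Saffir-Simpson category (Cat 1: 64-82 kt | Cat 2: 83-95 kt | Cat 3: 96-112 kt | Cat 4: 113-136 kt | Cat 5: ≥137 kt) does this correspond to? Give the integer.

ΔP = 1010 − 931 = 79 hPa.
V ≈ 6.29 × 79^0.62 = 6.29 × 15.02 ≈ 94 kt.
94 kt falls in the Category 2 band.

2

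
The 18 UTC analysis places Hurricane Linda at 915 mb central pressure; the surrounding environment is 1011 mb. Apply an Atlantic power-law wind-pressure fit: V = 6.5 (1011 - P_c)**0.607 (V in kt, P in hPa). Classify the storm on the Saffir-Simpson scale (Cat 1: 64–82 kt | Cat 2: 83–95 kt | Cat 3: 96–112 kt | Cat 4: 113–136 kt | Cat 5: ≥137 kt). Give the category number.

3

ΔP = 1011 − 915 = 96 mb.
V ≈ 6.5 × 96^0.607 = 6.5 × 15.97 ≈ 104 kt.
104 kt falls in the Category 3 band.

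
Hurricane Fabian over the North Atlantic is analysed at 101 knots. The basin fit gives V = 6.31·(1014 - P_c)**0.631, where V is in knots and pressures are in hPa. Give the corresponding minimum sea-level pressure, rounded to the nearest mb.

ΔP = (V / 6.31)^(1/0.631) = (101/6.31)^1.585.
101/6.31 = 16.006; 16.006^1.585 ≈ 81.01 mb.
P_c = 1014 − 81.01 = 932.99 ≈ 933 mb.

933 mb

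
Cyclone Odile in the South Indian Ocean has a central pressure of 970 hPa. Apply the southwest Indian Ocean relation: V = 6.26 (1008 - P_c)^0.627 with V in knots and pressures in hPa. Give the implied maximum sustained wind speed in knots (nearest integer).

61 kt

ΔP = 1008 − 970 = 38 hPa.
38^0.627 ≈ 9.784.
V ≈ 6.26 × 9.784 ≈ 61.2 kt.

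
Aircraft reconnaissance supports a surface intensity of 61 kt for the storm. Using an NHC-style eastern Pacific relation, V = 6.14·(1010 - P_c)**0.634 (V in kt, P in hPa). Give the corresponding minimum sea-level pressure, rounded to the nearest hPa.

ΔP = (V / 6.14)^(1/0.634) = (61/6.14)^1.577.
61/6.14 = 9.935; 9.935^1.577 ≈ 37.39 hPa.
P_c = 1010 − 37.39 = 972.61 ≈ 973 hPa.

973 hPa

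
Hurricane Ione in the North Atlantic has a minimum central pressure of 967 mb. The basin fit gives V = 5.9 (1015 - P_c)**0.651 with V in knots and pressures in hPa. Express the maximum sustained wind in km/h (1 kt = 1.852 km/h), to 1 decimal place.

ΔP = 1015 − 967 = 48 mb.
V ≈ 5.9 × 48^0.651 = 5.9 × 12.430 ≈ 73.340 kt.
73.340 × 1.852 ≈ 135.83 km/h → 135.8 km/h.

135.8 km/h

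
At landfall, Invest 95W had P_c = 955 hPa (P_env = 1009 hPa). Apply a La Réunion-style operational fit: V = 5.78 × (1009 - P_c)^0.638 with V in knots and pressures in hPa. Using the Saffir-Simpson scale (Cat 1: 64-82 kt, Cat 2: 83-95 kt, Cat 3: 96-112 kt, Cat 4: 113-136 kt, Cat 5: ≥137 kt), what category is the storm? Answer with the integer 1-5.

1

ΔP = 1009 − 955 = 54 hPa.
V ≈ 5.78 × 54^0.638 = 5.78 × 12.74 ≈ 74 kt.
74 kt falls in the Category 1 band.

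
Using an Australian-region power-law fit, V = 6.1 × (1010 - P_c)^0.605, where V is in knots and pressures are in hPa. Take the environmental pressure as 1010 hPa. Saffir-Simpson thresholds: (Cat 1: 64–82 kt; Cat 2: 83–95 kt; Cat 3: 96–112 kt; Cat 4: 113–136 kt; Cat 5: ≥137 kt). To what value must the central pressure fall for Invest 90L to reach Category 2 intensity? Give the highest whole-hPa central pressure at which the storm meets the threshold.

935 hPa

Category 2 begins at V = 83 kt.
Required ΔP = (83/6.1)^(1/0.605) = 13.607^1.653 ≈ 74.81 hPa.
P_c ≤ 1010 − 74.81 = 935.19, so the highest integer P_c is 935 hPa.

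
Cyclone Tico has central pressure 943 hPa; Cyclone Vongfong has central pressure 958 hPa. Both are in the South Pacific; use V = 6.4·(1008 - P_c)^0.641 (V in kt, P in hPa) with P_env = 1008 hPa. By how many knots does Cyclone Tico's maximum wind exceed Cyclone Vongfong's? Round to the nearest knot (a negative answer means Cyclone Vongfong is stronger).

Cyclone Tico: ΔP = 65; V ≈ 6.4 × 65^0.641 ≈ 92.95 kt.
Cyclone Vongfong: ΔP = 50; V ≈ 6.4 × 50^0.641 ≈ 78.56 kt.
Difference ≈ 92.95 − 78.56 = 14.39 → 14 kt.

14 kt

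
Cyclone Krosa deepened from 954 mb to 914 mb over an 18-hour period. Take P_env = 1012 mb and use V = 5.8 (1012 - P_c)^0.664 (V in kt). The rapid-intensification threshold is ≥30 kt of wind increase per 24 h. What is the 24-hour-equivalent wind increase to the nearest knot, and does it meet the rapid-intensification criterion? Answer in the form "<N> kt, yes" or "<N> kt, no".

V₁: ΔP = 58, V ≈ 5.8 × 58^0.664 ≈ 85.97 kt.
V₂: ΔP = 98, V ≈ 5.8 × 98^0.664 ≈ 121.79 kt.
ΔV over 18 h = 35.82 kt → 24 h equivalent = 35.82 × 24/18 ≈ 47.76 kt.
48 kt ≥ 30 kt ⇒ rapid intensification.

48 kt, yes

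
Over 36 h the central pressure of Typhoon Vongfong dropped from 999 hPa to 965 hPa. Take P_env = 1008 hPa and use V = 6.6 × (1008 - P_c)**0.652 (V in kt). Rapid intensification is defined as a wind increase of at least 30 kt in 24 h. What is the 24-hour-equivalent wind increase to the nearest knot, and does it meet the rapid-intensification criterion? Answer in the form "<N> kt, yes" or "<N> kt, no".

V₁: ΔP = 9, V ≈ 6.6 × 9^0.652 ≈ 27.65 kt.
V₂: ΔP = 43, V ≈ 6.6 × 43^0.652 ≈ 76.66 kt.
ΔV over 36 h = 49.01 kt → 24 h equivalent = 49.01 × 24/36 ≈ 32.67 kt.
33 kt ≥ 30 kt ⇒ rapid intensification.

33 kt, yes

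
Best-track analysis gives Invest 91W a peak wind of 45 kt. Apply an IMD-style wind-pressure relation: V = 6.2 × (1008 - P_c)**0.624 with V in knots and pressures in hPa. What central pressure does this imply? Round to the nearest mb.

984 mb

ΔP = (V / 6.2)^(1/0.624) = (45/6.2)^1.603.
45/6.2 = 7.258; 7.258^1.603 ≈ 23.96 mb.
P_c = 1008 − 23.96 = 984.04 ≈ 984 mb.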